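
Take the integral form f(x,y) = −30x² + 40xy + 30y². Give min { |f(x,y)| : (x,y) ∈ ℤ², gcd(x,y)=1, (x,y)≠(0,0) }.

river: ρ → (30,20,-40)
river: ρ → (-40,60,10)
river: ρ → (10,60,-40)
river: ρ → (-40,20,30)
river: ρ → (30,40,-30)
river: ρ → (-30,20,40)
river: ρ → (40,60,-10)
river: ρ → (-10,60,40)
river: ρ → (40,20,-30)
river: ρ → (-30,40,30)
closes: descent 0, river 10
min |a| on river = 10

10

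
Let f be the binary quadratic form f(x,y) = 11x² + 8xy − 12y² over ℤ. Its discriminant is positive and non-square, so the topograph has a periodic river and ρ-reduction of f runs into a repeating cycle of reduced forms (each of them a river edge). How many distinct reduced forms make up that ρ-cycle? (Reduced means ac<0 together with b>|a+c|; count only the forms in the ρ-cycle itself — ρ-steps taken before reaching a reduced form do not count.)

D = 592, ⌊√D⌋ = 24
river: ρ → (-12,16,7)
river: ρ → (7,12,-16)
river: ρ → (-16,20,3)
river: ρ → (3,22,-9)
river: ρ → (-9,14,11)
river: ρ → (11,8,-12)
ρ-cycle length = 6 (tail of 0 descent steps not counted)

6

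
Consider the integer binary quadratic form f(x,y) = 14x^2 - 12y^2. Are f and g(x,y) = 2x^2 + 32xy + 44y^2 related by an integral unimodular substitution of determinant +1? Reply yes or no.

D₁ = 672, D₂ = 672
river cycle of f (length 2): (-12, 24, 2), (2, 24, -12)
river cycle of g (length 2): (2, 24, -12), (-12, 24, 2)
cycles coincide ⇒ equivalent

yes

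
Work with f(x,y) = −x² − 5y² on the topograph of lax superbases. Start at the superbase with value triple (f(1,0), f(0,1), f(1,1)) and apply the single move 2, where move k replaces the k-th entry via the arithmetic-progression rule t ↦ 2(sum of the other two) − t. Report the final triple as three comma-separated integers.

start (-1,-5,-6) = (f(1,0),f(0,1),f(1,1))
replace slot 2: 2·((-1)+(-6)) − (-5) = -9 → (-1,-9,-6)

-1,-9,-6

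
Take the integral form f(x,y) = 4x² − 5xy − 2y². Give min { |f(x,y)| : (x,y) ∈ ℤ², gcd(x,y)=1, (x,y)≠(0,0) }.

descent: ρ → (-2,5,4)  [lands on river]
river: ρ → (4,3,-3)
river: ρ → (-3,3,4)
river: ρ → (4,5,-2)
river: ρ → (-2,7,1)
river: ρ → (1,7,-2)
closes: descent 1, river 6
min |a| on river = 1

1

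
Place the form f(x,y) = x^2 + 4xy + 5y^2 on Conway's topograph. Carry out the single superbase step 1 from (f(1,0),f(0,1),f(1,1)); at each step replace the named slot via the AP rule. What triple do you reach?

start (1,5,10) = (f(1,0),f(0,1),f(1,1))
replace slot 1: 2·(5+10) − 1 = 29 → (29,5,10)

29,5,10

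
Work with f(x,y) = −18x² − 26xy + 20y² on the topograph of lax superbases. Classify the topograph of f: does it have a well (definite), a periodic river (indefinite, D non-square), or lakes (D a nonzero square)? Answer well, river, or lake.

D = b²−4ac = (-26)² − 4·(-18)·20 = 2116
D = 46² is a perfect square ⇒ form factors over ℤ ⇒ lakes

lake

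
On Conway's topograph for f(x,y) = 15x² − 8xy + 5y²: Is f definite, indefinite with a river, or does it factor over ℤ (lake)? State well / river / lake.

D = b²−4ac = (-8)² − 4·15·5 = -236
D < 0 ⇒ definite ⇒ every region one sign ⇒ single well

well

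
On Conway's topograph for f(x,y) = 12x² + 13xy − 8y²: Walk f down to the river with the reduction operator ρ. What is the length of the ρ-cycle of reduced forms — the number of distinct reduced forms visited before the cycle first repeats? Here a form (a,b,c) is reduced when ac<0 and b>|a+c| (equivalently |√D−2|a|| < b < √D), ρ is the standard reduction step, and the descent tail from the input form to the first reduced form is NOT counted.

D = 553, ⌊√D⌋ = 23
river: ρ → (-8,19,6)
river: ρ → (6,17,-11)
river: ρ → (-11,5,12)
river: ρ → (12,19,-4)
river: ρ → (-4,21,7)
river: ρ → (7,21,-4)
river: ρ → (-4,19,12)
river: ρ → (12,5,-11)
river: ρ → (-11,17,6)
river: ρ → (6,19,-8)
river: ρ → (-8,13,12)
river: ρ → (12,11,-9)
river: ρ → (-9,7,14)
river: ρ → (14,21,-2)
river: ρ → (-2,23,3)
river: ρ → (3,19,-16)
river: ρ → (-16,13,6)
river: ρ → (6,23,-1)
river: ρ → (-1,23,6)
river: ρ → (6,13,-16)
river: ρ → (-16,19,3)
river: ρ → (3,23,-2)
river: ρ → (-2,21,14)
river: ρ → (14,7,-9)
river: ρ → (-9,11,12)
river: ρ → (12,13,-8)
ρ-cycle length = 26 (tail of 0 descent steps not counted)

26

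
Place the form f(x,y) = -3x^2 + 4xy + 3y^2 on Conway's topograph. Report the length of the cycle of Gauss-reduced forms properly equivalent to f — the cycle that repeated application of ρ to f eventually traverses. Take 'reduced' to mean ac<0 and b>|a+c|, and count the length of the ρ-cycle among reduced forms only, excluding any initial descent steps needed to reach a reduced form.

D = 52, ⌊√D⌋ = 7
river: ρ → (3,2,-4)
river: ρ → (-4,6,1)
river: ρ → (1,6,-4)
river: ρ → (-4,2,3)
river: ρ → (3,4,-3)
river: ρ → (-3,2,4)
river: ρ → (4,6,-1)
river: ρ → (-1,6,4)
river: ρ → (4,2,-3)
river: ρ → (-3,4,3)
ρ-cycle length = 10 (tail of 0 descent steps not counted)

10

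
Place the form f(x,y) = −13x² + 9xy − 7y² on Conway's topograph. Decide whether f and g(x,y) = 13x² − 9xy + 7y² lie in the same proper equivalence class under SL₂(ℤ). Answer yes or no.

D₁ = -283, D₂ = -283
f is negative-definite; reduce −f:
−f: flip: (13,-9,7)→(7,9,13)
−f: translate: b→-5 (≡9 mod 14), so (7,9,13)→(7,-5,11)
−f: reduced (well bottom): (7,-5,11) with a≤c, −a<b≤a
flip sign back: reduced form of f is (-7,5,-11)
g: flip: (13,-9,7)→(7,9,13)
g: translate: b→-5 (≡9 mod 14), so (7,9,13)→(7,-5,11)
g: reduced (well bottom): (7,-5,11) with a≤c, −a<b≤a
reduced forms (-7, 5, -11) vs (7, -5, 11) ⇒ inequivalent

no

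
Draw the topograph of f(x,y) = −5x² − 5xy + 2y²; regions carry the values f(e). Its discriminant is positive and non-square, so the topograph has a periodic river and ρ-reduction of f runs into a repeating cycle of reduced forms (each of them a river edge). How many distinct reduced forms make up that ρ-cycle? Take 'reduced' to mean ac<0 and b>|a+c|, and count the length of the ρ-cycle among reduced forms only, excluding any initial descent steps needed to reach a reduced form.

D = 65, ⌊√D⌋ = 8
descent: ρ → (2,5,-5)  [lands on river]
river: ρ → (-5,5,2)
river: ρ → (2,7,-2)
river: ρ → (-2,5,5)
river: ρ → (5,5,-2)
river: ρ → (-2,7,2)
ρ-cycle length = 6 (tail of 1 descent step not counted)

6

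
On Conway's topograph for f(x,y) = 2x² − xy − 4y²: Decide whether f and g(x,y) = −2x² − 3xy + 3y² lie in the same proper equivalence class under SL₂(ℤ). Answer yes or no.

D₁ = 33, D₂ = 33
river cycle of f (length 4): (2, 3, -3), (-3, 3, 2), (2, 5, -1), (-1, 5, 2)
river cycle of g (length 4): (3, 3, -2), (-2, 5, 1), (1, 5, -2), (-2, 3, 3)
cycles differ ⇒ inequivalent

no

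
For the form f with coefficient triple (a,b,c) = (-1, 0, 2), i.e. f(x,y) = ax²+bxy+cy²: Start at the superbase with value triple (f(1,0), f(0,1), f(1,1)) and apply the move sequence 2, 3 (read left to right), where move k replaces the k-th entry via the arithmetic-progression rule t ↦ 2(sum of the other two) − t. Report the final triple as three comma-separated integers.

start (-1,2,1) = (f(1,0),f(0,1),f(1,1))
replace slot 2: 2·((-1)+1) − 2 = -2 → (-1,-2,1)
replace slot 3: 2·((-1)+(-2)) − 1 = -7 → (-1,-2,-7)

-1,-2,-7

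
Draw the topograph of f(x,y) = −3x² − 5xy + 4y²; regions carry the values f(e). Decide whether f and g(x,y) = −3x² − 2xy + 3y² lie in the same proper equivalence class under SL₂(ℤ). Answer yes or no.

D₁ = 73, D₂ = 40
discriminants differ ⇒ not SL₂(ℤ)-equivalent

no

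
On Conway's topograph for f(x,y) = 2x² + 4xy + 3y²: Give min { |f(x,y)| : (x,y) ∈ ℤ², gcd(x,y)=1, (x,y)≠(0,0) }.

translate: b→0 (≡4 mod 4), so (2,4,3)→(2,0,1)
flip: (2,0,1)→(1,0,2)
reduced (well bottom): (1,0,2) with a≤c, −a<b≤a
well minimum = a = 1

1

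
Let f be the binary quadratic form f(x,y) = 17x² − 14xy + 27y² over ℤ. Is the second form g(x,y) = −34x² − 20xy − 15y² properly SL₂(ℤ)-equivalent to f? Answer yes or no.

D₁ = -1640, D₂ = -1640
f: reduced (well bottom): (17,-14,27) with a≤c, −a<b≤a
g is negative-definite; reduce −g:
−g: flip: (34,20,15)→(15,-20,34)
−g: translate: b→10 (≡-20 mod 30), so (15,-20,34)→(15,10,29)
−g: reduced (well bottom): (15,10,29) with a≤c, −a<b≤a
flip sign back: reduced form of g is (-15,-10,-29)
reduced forms (17, -14, 27) vs (-15, -10, -29) ⇒ inequivalent

no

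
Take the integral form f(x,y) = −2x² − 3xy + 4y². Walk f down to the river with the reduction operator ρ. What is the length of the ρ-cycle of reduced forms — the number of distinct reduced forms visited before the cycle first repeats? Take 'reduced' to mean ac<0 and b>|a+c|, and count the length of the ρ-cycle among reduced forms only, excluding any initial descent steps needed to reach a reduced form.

D = 41, ⌊√D⌋ = 6
descent: ρ → (4,3,-2)  [lands on river]
river: ρ → (-2,5,2)
river: ρ → (2,3,-4)
river: ρ → (-4,5,1)
river: ρ → (1,5,-4)
river: ρ → (-4,3,2)
river: ρ → (2,5,-2)
river: ρ → (-2,3,4)
river: ρ → (4,5,-1)
river: ρ → (-1,5,4)
ρ-cycle length = 10 (tail of 1 descent step not counted)

10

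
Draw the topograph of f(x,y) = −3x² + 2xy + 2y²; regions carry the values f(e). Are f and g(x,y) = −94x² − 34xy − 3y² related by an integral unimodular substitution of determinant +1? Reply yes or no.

D₁ = 28, D₂ = 28
river cycle of f (length 4): (2, 2, -3), (-3, 4, 1), (1, 4, -3), (-3, 2, 2)
river cycle of g (length 4): (-3, 4, 1), (1, 4, -3), (-3, 2, 2), (2, 2, -3)
cycles coincide ⇒ equivalent

yes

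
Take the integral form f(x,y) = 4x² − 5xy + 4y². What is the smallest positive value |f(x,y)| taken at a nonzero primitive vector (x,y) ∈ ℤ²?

translate: b→3 (≡-5 mod 8), so (4,-5,4)→(4,3,3)
flip: (4,3,3)→(3,-3,4)
translate: b→3 (≡-3 mod 6), so (3,-3,4)→(3,3,4)
reduced (well bottom): (3,3,4) with a≤c, −a<b≤a
well minimum = a = 3

3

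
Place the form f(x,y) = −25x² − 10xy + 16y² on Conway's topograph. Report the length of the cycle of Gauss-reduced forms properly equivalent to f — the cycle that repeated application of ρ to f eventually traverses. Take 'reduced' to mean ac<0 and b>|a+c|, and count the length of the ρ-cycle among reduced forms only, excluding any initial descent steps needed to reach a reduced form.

D = 1700, ⌊√D⌋ = 41
descent: ρ → (16,10,-25)  [lands on river]
river: ρ → (-25,40,1)
river: ρ → (1,40,-25)
river: ρ → (-25,10,16)
river: ρ → (16,22,-19)
river: ρ → (-19,16,19)
river: ρ → (19,22,-16)
river: ρ → (-16,10,25)
river: ρ → (25,40,-1)
river: ρ → (-1,40,25)
river: ρ → (25,10,-16)
river: ρ → (-16,22,19)
river: ρ → (19,16,-19)
river: ρ → (-19,22,16)
ρ-cycle length = 14 (tail of 1 descent step not counted)

14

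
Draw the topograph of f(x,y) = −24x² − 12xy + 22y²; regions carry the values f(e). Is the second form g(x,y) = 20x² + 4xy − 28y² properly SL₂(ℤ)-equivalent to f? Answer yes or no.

D₁ = 2256, D₂ = 2256
river cycle of f (length 6): (22, 12, -24), (-24, 36, 10), (10, 44, -8), (-8, 36, 30), (30, 24, -14), (-14, 32, 22)
river cycle of g (length 4): (20, 44, -4), (-4, 44, 20), (20, 36, -12), (-12, 36, 20)
cycles differ ⇒ inequivalent

no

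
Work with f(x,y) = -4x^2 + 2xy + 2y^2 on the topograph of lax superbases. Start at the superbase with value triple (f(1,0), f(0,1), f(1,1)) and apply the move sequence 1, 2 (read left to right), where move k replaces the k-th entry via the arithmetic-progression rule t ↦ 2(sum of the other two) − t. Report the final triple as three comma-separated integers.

start (-4,2,0) = (f(1,0),f(0,1),f(1,1))
replace slot 1: 2·(2+0) − (-4) = 8 → (8,2,0)
replace slot 2: 2·(8+0) − 2 = 14 → (8,14,0)

8,14,0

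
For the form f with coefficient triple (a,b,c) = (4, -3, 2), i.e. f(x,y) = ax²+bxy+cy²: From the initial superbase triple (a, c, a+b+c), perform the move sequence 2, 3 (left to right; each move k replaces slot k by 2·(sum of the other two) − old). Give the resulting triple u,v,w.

start (4,2,3) = (f(1,0),f(0,1),f(1,1))
replace slot 2: 2·(4+3) − 2 = 12 → (4,12,3)
replace slot 3: 2·(4+12) − 3 = 29 → (4,12,29)

4,12,29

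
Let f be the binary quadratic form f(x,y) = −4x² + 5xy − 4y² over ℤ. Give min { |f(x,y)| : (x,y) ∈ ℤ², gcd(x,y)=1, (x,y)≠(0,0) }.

translate: b→3 (≡-5 mod 8), so (4,-5,4)→(4,3,3)
flip: (4,3,3)→(3,-3,4)
translate: b→3 (≡-3 mod 6), so (3,-3,4)→(3,3,4)
reduced (well bottom): (3,3,4) with a≤c, −a<b≤a
well minimum |f| = |-3| = 3 (negative-definite)

3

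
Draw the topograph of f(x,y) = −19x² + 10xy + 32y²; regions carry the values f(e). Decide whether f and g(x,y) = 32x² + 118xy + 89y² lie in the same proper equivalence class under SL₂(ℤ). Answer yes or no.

D₁ = 2532, D₂ = 2532
river cycle of f (length 18): (-19, 48, 3), (3, 48, -19), (-19, 28, 23), (23, 18, -24), (-24, 30, 17), (17, 38, -16), (-16, 26, 29), (29, 32, -13), (-13, 46, 8), (8, 50, -1), … (8 more)
river cycle of g (length 18): (3, 48, -19), (-19, 28, 23), (23, 18, -24), (-24, 30, 17), (17, 38, -16), (-16, 26, 29), (29, 32, -13), (-13, 46, 8), (8, 50, -1), (-1, 50, 8), … (8 more)
cycles coincide ⇒ equivalent

yes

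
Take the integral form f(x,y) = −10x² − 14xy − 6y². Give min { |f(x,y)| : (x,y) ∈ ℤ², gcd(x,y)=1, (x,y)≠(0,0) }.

translate: b→-6 (≡14 mod 20), so (10,14,6)→(10,-6,2)
flip: (10,-6,2)→(2,6,10)
translate: b→2 (≡6 mod 4), so (2,6,10)→(2,2,6)
reduced (well bottom): (2,2,6) with a≤c, −a<b≤a
well minimum |f| = |-2| = 2 (negative-definite)

2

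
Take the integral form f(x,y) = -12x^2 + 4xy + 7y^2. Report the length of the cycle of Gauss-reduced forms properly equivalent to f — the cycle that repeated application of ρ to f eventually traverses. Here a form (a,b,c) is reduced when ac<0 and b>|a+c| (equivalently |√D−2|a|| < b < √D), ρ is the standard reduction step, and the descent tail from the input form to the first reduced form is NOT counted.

D = 352, ⌊√D⌋ = 18
descent: ρ → (7,10,-9)  [lands on river]
river: ρ → (-9,8,8)
river: ρ → (8,8,-9)
river: ρ → (-9,10,7)
river: ρ → (7,18,-1)
river: ρ → (-1,18,7)
ρ-cycle length = 6 (tail of 1 descent step not counted)

6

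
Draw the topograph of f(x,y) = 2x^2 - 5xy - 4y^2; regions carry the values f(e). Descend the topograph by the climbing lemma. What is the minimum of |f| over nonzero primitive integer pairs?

descent: ρ → (-4,5,2)  [lands on river]
river: ρ → (2,7,-1)
river: ρ → (-1,7,2)
river: ρ → (2,5,-4)
river: ρ → (-4,3,3)
river: ρ → (3,3,-4)
closes: descent 1, river 6
min |a| on river = 1

1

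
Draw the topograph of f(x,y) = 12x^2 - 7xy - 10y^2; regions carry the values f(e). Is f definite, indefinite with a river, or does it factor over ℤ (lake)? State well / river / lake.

D = b²−4ac = (-7)² − 4·12·(-10) = 529
D = 23² is a perfect square ⇒ form factors over ℤ ⇒ lakes

lake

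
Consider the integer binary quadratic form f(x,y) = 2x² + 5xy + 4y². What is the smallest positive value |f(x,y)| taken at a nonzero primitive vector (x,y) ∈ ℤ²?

translate: b→1 (≡5 mod 4), so (2,5,4)→(2,1,1)
flip: (2,1,1)→(1,-1,2)
translate: b→1 (≡-1 mod 2), so (1,-1,2)→(1,1,2)
reduced (well bottom): (1,1,2) with a≤c, −a<b≤a
well minimum = a = 1

1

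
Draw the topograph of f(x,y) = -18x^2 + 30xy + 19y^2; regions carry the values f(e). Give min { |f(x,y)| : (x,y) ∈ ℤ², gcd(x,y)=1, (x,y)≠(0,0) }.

river: ρ → (19,46,-2)
river: ρ → (-2,46,19)
river: ρ → (19,30,-18)
river: ρ → (-18,42,7)
river: ρ → (7,42,-18)
river: ρ → (-18,30,19)
closes: descent 0, river 6
min |a| on river = 2

2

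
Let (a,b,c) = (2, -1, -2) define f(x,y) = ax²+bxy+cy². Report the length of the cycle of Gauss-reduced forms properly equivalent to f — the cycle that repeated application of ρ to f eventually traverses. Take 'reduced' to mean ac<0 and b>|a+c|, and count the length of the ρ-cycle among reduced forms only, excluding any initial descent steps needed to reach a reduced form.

D = 17, ⌊√D⌋ = 4
descent: ρ → (-2,1,2)  [lands on river]
river: ρ → (2,3,-1)
river: ρ → (-1,3,2)
river: ρ → (2,1,-2)
river: ρ → (-2,3,1)
river: ρ → (1,3,-2)
ρ-cycle length = 6 (tail of 1 descent step not counted)

6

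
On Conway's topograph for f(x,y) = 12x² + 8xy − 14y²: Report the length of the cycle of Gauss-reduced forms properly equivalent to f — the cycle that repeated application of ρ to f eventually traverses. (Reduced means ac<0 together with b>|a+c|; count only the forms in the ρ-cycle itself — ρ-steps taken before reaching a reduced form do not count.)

D = 736, ⌊√D⌋ = 27
river: ρ → (-14,20,6)
river: ρ → (6,16,-20)
river: ρ → (-20,24,2)
river: ρ → (2,24,-20)
river: ρ → (-20,16,6)
river: ρ → (6,20,-14)
river: ρ → (-14,8,12)
river: ρ → (12,16,-10)
river: ρ → (-10,24,4)
river: ρ → (4,24,-10)
river: ρ → (-10,16,12)
river: ρ → (12,8,-14)
ρ-cycle length = 12 (tail of 0 descent steps not counted)

12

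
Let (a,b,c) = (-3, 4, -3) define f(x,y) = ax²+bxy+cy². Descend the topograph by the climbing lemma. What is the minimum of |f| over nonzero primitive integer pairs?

translate: b→2 (≡-4 mod 6), so (3,-4,3)→(3,2,2)
flip: (3,2,2)→(2,-2,3)
translate: b→2 (≡-2 mod 4), so (2,-2,3)→(2,2,3)
reduced (well bottom): (2,2,3) with a≤c, −a<b≤a
well minimum |f| = |-2| = 2 (negative-definite)

2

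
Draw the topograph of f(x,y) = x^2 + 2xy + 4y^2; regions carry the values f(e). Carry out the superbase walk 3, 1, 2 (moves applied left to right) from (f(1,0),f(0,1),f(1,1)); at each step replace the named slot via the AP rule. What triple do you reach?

start (1,4,7) = (f(1,0),f(0,1),f(1,1))
replace slot 3: 2·(1+4) − 7 = 3 → (1,4,3)
replace slot 1: 2·(4+3) − 1 = 13 → (13,4,3)
replace slot 2: 2·(13+3) − 4 = 28 → (13,28,3)

13,28,3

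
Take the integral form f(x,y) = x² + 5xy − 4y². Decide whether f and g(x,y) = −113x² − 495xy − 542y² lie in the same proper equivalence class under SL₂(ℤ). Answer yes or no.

D₁ = 41, D₂ = 41
river cycle of f (length 10): (-4, 3, 2), (2, 5, -2), (-2, 3, 4), (4, 5, -1), (-1, 5, 4), (4, 3, -2), (-2, 5, 2), (2, 3, -4), (-4, 5, 1), (1, 5, -4)
river cycle of g (length 10): (-4, 3, 2), (2, 5, -2), (-2, 3, 4), (4, 5, -1), (-1, 5, 4), (4, 3, -2), (-2, 5, 2), (2, 3, -4), (-4, 5, 1), (1, 5, -4)
cycles coincide ⇒ equivalent

yes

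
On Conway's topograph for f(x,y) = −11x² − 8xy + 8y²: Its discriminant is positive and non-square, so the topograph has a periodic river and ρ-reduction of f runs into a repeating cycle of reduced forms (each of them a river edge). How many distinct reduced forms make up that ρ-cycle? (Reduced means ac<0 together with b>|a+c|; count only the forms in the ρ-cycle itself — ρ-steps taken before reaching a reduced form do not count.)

D = 416, ⌊√D⌋ = 20
descent: ρ → (8,8,-11)  [lands on river]
river: ρ → (-11,14,5)
river: ρ → (5,16,-8)
river: ρ → (-8,16,5)
river: ρ → (5,14,-11)
river: ρ → (-11,8,8)
ρ-cycle length = 6 (tail of 1 descent step not counted)

6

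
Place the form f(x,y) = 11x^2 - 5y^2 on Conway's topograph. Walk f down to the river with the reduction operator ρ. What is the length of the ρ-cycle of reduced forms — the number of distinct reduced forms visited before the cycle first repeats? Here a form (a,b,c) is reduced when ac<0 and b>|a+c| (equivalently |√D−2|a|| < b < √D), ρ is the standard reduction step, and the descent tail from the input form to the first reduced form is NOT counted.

D = 220, ⌊√D⌋ = 14
descent: ρ → (-5,10,6)  [lands on river]
river: ρ → (6,14,-1)
river: ρ → (-1,14,6)
river: ρ → (6,10,-5)
ρ-cycle length = 4 (tail of 1 descent step not counted)

4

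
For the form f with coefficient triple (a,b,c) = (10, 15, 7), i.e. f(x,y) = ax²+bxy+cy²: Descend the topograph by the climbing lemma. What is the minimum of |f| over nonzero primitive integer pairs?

translate: b→-5 (≡15 mod 20), so (10,15,7)→(10,-5,2)
flip: (10,-5,2)→(2,5,10)
translate: b→1 (≡5 mod 4), so (2,5,10)→(2,1,7)
reduced (well bottom): (2,1,7) with a≤c, −a<b≤a
well minimum = a = 2

2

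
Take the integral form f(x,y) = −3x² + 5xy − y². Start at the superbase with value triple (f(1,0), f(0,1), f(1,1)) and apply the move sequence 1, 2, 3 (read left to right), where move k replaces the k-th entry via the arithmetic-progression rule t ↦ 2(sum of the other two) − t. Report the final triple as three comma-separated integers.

start (-3,-1,1) = (f(1,0),f(0,1),f(1,1))
replace slot 1: 2·((-1)+1) − (-3) = 3 → (3,-1,1)
replace slot 2: 2·(3+1) − (-1) = 9 → (3,9,1)
replace slot 3: 2·(3+9) − 1 = 23 → (3,9,23)

3,9,23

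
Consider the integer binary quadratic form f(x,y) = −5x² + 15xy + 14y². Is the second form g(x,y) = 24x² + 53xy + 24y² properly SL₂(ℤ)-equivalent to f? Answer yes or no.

D₁ = 505, D₂ = 505
river cycle of f (length 8): (14, 13, -6), (-6, 11, 16), (16, 21, -1), (-1, 21, 16), (16, 11, -6), (-6, 13, 14), (14, 15, -5), (-5, 15, 14)
river cycle of g (length 8): (-5, 15, 14), (14, 13, -6), (-6, 11, 16), (16, 21, -1), (-1, 21, 16), (16, 11, -6), (-6, 13, 14), (14, 15, -5)
cycles coincide ⇒ equivalent

yes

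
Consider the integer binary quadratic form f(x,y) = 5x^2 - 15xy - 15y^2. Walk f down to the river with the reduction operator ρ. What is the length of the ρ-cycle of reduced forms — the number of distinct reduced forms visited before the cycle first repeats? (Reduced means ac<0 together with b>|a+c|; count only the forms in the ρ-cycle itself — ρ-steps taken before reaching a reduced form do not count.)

D = 525, ⌊√D⌋ = 22
descent: ρ → (-15,15,5)  [lands on river]
river: ρ → (5,15,-15)
ρ-cycle length = 2 (tail of 1 descent step not counted)

2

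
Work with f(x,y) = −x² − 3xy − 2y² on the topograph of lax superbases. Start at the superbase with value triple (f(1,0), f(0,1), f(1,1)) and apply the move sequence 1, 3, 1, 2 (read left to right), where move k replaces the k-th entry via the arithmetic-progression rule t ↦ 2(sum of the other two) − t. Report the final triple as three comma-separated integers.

start (-1,-2,-6) = (f(1,0),f(0,1),f(1,1))
replace slot 1: 2·((-2)+(-6)) − (-1) = -15 → (-15,-2,-6)
replace slot 3: 2·((-15)+(-2)) − (-6) = -28 → (-15,-2,-28)
replace slot 1: 2·((-2)+(-28)) − (-15) = -45 → (-45,-2,-28)
replace slot 2: 2·((-45)+(-28)) − (-2) = -144 → (-45,-144,-28)

-45,-144,-28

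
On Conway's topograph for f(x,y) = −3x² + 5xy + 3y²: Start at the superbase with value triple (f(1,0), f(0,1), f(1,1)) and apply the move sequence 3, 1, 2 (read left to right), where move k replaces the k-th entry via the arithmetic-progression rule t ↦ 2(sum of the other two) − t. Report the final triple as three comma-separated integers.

start (-3,3,5) = (f(1,0),f(0,1),f(1,1))
replace slot 3: 2·((-3)+3) − 5 = -5 → (-3,3,-5)
replace slot 1: 2·(3+(-5)) − (-3) = -1 → (-1,3,-5)
replace slot 2: 2·((-1)+(-5)) − 3 = -15 → (-1,-15,-5)

-1,-15,-5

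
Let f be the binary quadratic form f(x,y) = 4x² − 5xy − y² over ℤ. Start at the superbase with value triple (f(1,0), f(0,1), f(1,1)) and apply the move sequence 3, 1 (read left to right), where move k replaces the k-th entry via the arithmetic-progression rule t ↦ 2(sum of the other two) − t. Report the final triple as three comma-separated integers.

start (4,-1,-2) = (f(1,0),f(0,1),f(1,1))
replace slot 3: 2·(4+(-1)) − (-2) = 8 → (4,-1,8)
replace slot 1: 2·((-1)+8) − 4 = 10 → (10,-1,8)

10,-1,8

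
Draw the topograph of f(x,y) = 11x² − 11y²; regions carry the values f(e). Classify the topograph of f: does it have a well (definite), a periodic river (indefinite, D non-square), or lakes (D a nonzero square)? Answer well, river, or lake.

D = b²−4ac = 0² − 4·11·(-11) = 484
D = 22² is a perfect square ⇒ form factors over ℤ ⇒ lakes

lake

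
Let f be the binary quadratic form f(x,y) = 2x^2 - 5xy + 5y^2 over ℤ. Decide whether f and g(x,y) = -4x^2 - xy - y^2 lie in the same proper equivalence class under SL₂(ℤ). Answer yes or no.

D₁ = -15, D₂ = -15
f: translate: b→-1 (≡-5 mod 4), so (2,-5,5)→(2,-1,2)
f: flip: (2,-1,2)→(2,1,2)
f: reduced (well bottom): (2,1,2) with a≤c, −a<b≤a
g is negative-definite; reduce −g:
−g: flip: (4,1,1)→(1,-1,4)
−g: translate: b→1 (≡-1 mod 2), so (1,-1,4)→(1,1,4)
−g: reduced (well bottom): (1,1,4) with a≤c, −a<b≤a
flip sign back: reduced form of g is (-1,-1,-4)
reduced forms (2, 1, 2) vs (-1, -1, -4) ⇒ inequivalent

no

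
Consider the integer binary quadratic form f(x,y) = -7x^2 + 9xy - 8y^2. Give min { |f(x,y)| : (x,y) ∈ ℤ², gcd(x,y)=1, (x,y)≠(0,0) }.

translate: b→5 (≡-9 mod 14), so (7,-9,8)→(7,5,6)
flip: (7,5,6)→(6,-5,7)
reduced (well bottom): (6,-5,7) with a≤c, −a<b≤a
well minimum |f| = |-6| = 6 (negative-definite)

6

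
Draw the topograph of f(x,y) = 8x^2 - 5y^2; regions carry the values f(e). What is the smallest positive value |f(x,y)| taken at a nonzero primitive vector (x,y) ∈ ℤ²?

descent: ρ → (-5,10,3)  [lands on river]
river: ρ → (3,8,-8)
river: ρ → (-8,8,3)
river: ρ → (3,10,-5)
closes: descent 1, river 4
min |a| on river = 3

3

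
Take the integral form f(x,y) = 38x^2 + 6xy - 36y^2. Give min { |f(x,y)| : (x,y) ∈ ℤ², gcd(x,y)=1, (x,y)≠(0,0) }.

river: ρ → (-36,66,8)
river: ρ → (8,62,-52)
river: ρ → (-52,42,18)
river: ρ → (18,66,-16)
river: ρ → (-16,62,26)
river: ρ → (26,42,-36)
river: ρ → (-36,30,32)
river: ρ → (32,34,-34)
river: ρ → (-34,34,32)
river: ρ → (32,30,-36)
river: ρ → (-36,42,26)
river: ρ → (26,62,-16)
river: ρ → (-16,66,18)
river: ρ → (18,42,-52)
river: ρ → (-52,62,8)
river: ρ → (8,66,-36)
river: ρ → (-36,6,38)
river: ρ → (38,70,-4)
river: ρ → (-4,74,2)
river: ρ → (2,74,-4)
river: ρ → (-4,70,38)
river: ρ → (38,6,-36)
closes: descent 0, river 22
min |a| on river = 2

2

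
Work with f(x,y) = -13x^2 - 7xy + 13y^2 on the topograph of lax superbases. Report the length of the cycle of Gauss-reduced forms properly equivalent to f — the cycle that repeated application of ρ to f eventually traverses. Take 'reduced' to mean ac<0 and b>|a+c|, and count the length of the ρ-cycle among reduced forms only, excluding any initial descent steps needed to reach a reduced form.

D = 725, ⌊√D⌋ = 26
descent: ρ → (13,7,-13)  [lands on river]
river: ρ → (-13,19,7)
river: ρ → (7,23,-7)
river: ρ → (-7,19,13)
ρ-cycle length = 4 (tail of 1 descent step not counted)

4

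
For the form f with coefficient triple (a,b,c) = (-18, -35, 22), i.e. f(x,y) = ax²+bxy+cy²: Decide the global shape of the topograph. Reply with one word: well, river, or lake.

D = b²−4ac = (-35)² − 4·(-18)·22 = 2809
D = 53² is a perfect square ⇒ form factors over ℤ ⇒ lakes

lake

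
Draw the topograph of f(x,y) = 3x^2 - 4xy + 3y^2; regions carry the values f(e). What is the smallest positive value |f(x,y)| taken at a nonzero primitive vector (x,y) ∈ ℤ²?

translate: b→2 (≡-4 mod 6), so (3,-4,3)→(3,2,2)
flip: (3,2,2)→(2,-2,3)
translate: b→2 (≡-2 mod 4), so (2,-2,3)→(2,2,3)
reduced (well bottom): (2,2,3) with a≤c, −a<b≤a
well minimum = a = 2

2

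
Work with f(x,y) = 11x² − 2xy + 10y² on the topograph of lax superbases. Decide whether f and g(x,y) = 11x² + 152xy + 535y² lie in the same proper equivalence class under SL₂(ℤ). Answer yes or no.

D₁ = -436, D₂ = -436
f: flip: (11,-2,10)→(10,2,11)
f: reduced (well bottom): (10,2,11) with a≤c, −a<b≤a
g: translate: b→-2 (≡152 mod 22), so (11,152,535)→(11,-2,10)
g: flip: (11,-2,10)→(10,2,11)
g: reduced (well bottom): (10,2,11) with a≤c, −a<b≤a
reduced forms (10, 2, 11) vs (10, 2, 11) ⇒ equivalent

yes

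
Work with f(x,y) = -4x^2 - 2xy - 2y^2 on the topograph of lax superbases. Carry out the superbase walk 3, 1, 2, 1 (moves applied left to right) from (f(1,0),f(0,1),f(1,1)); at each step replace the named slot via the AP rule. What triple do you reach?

start (-4,-2,-8) = (f(1,0),f(0,1),f(1,1))
replace slot 3: 2·((-4)+(-2)) − (-8) = -4 → (-4,-2,-4)
replace slot 1: 2·((-2)+(-4)) − (-4) = -8 → (-8,-2,-4)
replace slot 2: 2·((-8)+(-4)) − (-2) = -22 → (-8,-22,-4)
replace slot 1: 2·((-22)+(-4)) − (-8) = -44 → (-44,-22,-4)

-44,-22,-4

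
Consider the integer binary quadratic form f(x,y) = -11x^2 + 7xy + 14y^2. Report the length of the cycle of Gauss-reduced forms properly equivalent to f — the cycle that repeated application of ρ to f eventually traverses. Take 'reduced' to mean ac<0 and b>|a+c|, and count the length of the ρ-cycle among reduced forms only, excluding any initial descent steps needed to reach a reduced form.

D = 665, ⌊√D⌋ = 25
river: ρ → (14,21,-4)
river: ρ → (-4,19,19)
river: ρ → (19,19,-4)
river: ρ → (-4,21,14)
river: ρ → (14,7,-11)
river: ρ → (-11,15,10)
river: ρ → (10,25,-1)
river: ρ → (-1,25,10)
river: ρ → (10,15,-11)
river: ρ → (-11,7,14)
ρ-cycle length = 10 (tail of 0 descent steps not counted)

10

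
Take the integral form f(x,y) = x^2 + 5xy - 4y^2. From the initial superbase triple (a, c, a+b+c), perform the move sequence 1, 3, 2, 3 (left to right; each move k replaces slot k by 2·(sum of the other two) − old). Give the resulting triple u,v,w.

start (1,-4,2) = (f(1,0),f(0,1),f(1,1))
replace slot 1: 2·((-4)+2) − 1 = -5 → (-5,-4,2)
replace slot 3: 2·((-5)+(-4)) − 2 = -20 → (-5,-4,-20)
replace slot 2: 2·((-5)+(-20)) − (-4) = -46 → (-5,-46,-20)
replace slot 3: 2·((-5)+(-46)) − (-20) = -82 → (-5,-46,-82)

-5,-46,-82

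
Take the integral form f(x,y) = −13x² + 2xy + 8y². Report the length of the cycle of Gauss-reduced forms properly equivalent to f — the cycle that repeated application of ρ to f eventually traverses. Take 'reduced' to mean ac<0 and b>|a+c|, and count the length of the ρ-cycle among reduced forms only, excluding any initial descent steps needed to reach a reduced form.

D = 420, ⌊√D⌋ = 20
descent: ρ → (8,14,-7)  [lands on river]
river: ρ → (-7,14,8)
river: ρ → (8,18,-3)
river: ρ → (-3,18,8)
ρ-cycle length = 4 (tail of 1 descent step not counted)

4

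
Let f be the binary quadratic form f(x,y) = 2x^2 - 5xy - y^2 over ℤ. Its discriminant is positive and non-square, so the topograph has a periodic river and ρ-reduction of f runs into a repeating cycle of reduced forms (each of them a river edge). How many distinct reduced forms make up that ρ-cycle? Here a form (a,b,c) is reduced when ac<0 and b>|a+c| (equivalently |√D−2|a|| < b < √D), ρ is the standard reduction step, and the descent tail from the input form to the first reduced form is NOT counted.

D = 33, ⌊√D⌋ = 5
descent: ρ → (-1,5,2)  [lands on river]
river: ρ → (2,3,-3)
river: ρ → (-3,3,2)
river: ρ → (2,5,-1)
ρ-cycle length = 4 (tail of 1 descent step not counted)

4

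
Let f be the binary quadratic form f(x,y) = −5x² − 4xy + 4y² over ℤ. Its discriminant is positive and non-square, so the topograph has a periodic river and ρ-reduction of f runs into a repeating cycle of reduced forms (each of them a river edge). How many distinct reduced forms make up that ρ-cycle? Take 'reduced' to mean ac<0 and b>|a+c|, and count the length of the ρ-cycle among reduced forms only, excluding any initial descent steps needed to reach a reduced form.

D = 96, ⌊√D⌋ = 9
descent: ρ → (4,4,-5)  [lands on river]
river: ρ → (-5,6,3)
river: ρ → (3,6,-5)
river: ρ → (-5,4,4)
ρ-cycle length = 4 (tail of 1 descent step not counted)

4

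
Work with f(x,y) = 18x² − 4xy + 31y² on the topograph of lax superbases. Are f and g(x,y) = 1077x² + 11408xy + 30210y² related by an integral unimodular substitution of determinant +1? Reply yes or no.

D₁ = -2216, D₂ = -2216
f: reduced (well bottom): (18,-4,31) with a≤c, −a<b≤a
g: translate: b→638 (≡11408 mod 2154), so (1077,11408,30210)→(1077,638,95)
g: flip: (1077,638,95)→(95,-638,1077)
g: translate: b→-68 (≡-638 mod 190), so (95,-638,1077)→(95,-68,18)
g: flip: (95,-68,18)→(18,68,95)
g: translate: b→-4 (≡68 mod 36), so (18,68,95)→(18,-4,31)
g: reduced (well bottom): (18,-4,31) with a≤c, −a<b≤a
reduced forms (18, -4, 31) vs (18, -4, 31) ⇒ equivalent

yes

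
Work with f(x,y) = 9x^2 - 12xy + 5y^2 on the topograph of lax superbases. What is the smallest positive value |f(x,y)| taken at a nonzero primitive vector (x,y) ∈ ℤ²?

translate: b→6 (≡-12 mod 18), so (9,-12,5)→(9,6,2)
flip: (9,6,2)→(2,-6,9)
translate: b→2 (≡-6 mod 4), so (2,-6,9)→(2,2,5)
reduced (well bottom): (2,2,5) with a≤c, −a<b≤a
well minimum = a = 2

2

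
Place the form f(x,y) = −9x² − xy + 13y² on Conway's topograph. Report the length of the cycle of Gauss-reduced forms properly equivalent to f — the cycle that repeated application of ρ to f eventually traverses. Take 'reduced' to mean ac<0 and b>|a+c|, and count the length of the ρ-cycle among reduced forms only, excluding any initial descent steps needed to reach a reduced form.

D = 469, ⌊√D⌋ = 21
descent: ρ → (13,1,-9)
descent: ρ → (-9,17,5)  [lands on river]
river: ρ → (5,13,-15)
river: ρ → (-15,17,3)
river: ρ → (3,19,-9)
ρ-cycle length = 4 (tail of 2 descent steps not counted)

4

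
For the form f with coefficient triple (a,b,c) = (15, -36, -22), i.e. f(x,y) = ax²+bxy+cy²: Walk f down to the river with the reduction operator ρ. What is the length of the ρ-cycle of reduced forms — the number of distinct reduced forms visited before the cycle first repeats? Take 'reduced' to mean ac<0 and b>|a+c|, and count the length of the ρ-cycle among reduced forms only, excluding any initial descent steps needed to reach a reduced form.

D = 2616, ⌊√D⌋ = 51
descent: ρ → (-22,36,15)  [lands on river]
river: ρ → (15,24,-34)
river: ρ → (-34,44,5)
river: ρ → (5,46,-25)
river: ρ → (-25,4,26)
river: ρ → (26,48,-3)
river: ρ → (-3,48,26)
river: ρ → (26,4,-25)
river: ρ → (-25,46,5)
river: ρ → (5,44,-34)
river: ρ → (-34,24,15)
river: ρ → (15,36,-22)
river: ρ → (-22,8,29)
river: ρ → (29,50,-1)
river: ρ → (-1,50,29)
river: ρ → (29,8,-22)
ρ-cycle length = 16 (tail of 1 descent step not counted)

16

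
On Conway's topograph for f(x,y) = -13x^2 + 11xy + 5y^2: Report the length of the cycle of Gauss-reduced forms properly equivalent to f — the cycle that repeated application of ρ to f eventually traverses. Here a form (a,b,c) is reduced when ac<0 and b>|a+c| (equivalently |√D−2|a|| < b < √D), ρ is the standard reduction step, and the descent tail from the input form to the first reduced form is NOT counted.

D = 381, ⌊√D⌋ = 19
river: ρ → (5,19,-1)
river: ρ → (-1,19,5)
river: ρ → (5,11,-13)
river: ρ → (-13,15,3)
river: ρ → (3,15,-13)
river: ρ → (-13,11,5)
ρ-cycle length = 6 (tail of 0 descent steps not counted)

6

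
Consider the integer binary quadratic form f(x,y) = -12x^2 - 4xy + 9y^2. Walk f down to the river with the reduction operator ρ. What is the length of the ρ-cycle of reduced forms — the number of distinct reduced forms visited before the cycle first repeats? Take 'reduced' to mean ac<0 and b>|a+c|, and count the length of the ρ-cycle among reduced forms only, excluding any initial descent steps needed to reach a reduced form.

D = 448, ⌊√D⌋ = 21
descent: ρ → (9,4,-12)  [lands on river]
river: ρ → (-12,20,1)
river: ρ → (1,20,-12)
river: ρ → (-12,4,9)
river: ρ → (9,14,-7)
river: ρ → (-7,14,9)
ρ-cycle length = 6 (tail of 1 descent step not counted)

6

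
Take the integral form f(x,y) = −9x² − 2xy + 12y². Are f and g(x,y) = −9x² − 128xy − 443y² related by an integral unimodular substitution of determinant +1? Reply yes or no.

D₁ = 436, D₂ = 436
river cycle of f (length 30): (-9, 16, 5), (5, 14, -12), (-12, 10, 7), (7, 18, -4), (-4, 14, 15), (15, 16, -3), (-3, 20, 3), (3, 16, -15), (-15, 14, 4), (4, 18, -7), … (20 more)
river cycle of g (length 30): (-9, 16, 5), (5, 14, -12), (-12, 10, 7), (7, 18, -4), (-4, 14, 15), (15, 16, -3), (-3, 20, 3), (3, 16, -15), (-15, 14, 4), (4, 18, -7), … (20 more)
cycles coincide ⇒ equivalent

yes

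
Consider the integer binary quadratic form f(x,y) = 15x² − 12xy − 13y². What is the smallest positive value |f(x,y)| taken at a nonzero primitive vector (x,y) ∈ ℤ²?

descent: ρ → (-13,12,15)  [lands on river]
river: ρ → (15,18,-10)
river: ρ → (-10,22,11)
river: ρ → (11,22,-10)
river: ρ → (-10,18,15)
river: ρ → (15,12,-13)
river: ρ → (-13,14,14)
river: ρ → (14,14,-13)
closes: descent 1, river 8
min |a| on river = 10

10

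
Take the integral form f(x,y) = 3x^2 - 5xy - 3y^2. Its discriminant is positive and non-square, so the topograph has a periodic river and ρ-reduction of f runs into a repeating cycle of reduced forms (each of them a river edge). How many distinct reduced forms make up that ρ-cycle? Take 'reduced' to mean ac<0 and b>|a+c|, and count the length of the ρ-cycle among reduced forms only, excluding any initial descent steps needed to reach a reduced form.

D = 61, ⌊√D⌋ = 7
descent: ρ → (-3,5,3)  [lands on river]
river: ρ → (3,7,-1)
river: ρ → (-1,7,3)
river: ρ → (3,5,-3)
river: ρ → (-3,7,1)
river: ρ → (1,7,-3)
ρ-cycle length = 6 (tail of 1 descent step not counted)

6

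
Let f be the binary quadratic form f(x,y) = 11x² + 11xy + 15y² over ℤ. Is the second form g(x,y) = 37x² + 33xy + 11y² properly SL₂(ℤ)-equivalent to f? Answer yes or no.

D₁ = -539, D₂ = -539
f: reduced (well bottom): (11,11,15) with a≤c, −a<b≤a
g: flip: (37,33,11)→(11,-33,37)
g: translate: b→11 (≡-33 mod 22), so (11,-33,37)→(11,11,15)
g: reduced (well bottom): (11,11,15) with a≤c, −a<b≤a
reduced forms (11, 11, 15) vs (11, 11, 15) ⇒ equivalent

yes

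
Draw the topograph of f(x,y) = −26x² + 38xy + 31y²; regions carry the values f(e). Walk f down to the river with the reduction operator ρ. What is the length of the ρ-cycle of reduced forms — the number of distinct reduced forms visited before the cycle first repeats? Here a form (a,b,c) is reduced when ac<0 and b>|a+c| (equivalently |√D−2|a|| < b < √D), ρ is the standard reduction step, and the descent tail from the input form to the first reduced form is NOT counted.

D = 4668, ⌊√D⌋ = 68
river: ρ → (31,24,-33)
river: ρ → (-33,42,22)
river: ρ → (22,46,-29)
river: ρ → (-29,12,39)
river: ρ → (39,66,-2)
river: ρ → (-2,66,39)
river: ρ → (39,12,-29)
river: ρ → (-29,46,22)
river: ρ → (22,42,-33)
river: ρ → (-33,24,31)
river: ρ → (31,38,-26)
river: ρ → (-26,66,3)
river: ρ → (3,66,-26)
river: ρ → (-26,38,31)
ρ-cycle length = 14 (tail of 0 descent steps not counted)

14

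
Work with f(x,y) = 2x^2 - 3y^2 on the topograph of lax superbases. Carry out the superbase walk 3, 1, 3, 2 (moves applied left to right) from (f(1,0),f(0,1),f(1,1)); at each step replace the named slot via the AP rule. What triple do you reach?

start (2,-3,-1) = (f(1,0),f(0,1),f(1,1))
replace slot 3: 2·(2+(-3)) − (-1) = -1 → (2,-3,-1)
replace slot 1: 2·((-3)+(-1)) − 2 = -10 → (-10,-3,-1)
replace slot 3: 2·((-10)+(-3)) − (-1) = -25 → (-10,-3,-25)
replace slot 2: 2·((-10)+(-25)) − (-3) = -67 → (-10,-67,-25)

-10,-67,-25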